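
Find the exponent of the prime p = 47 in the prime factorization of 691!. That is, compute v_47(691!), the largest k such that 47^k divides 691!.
v_47(691!) = 14

Legendre's formula: v_p(n!) = Σ_{k ≥ 1} ⌊n / p^k⌋. For p = 47, n = 691, the terms are:
  ⌊691/47^1⌋ = ⌊691/47⌋ = 14
(the next term ⌊691/47^2⌋ = 0, terminating the sum). Summing: v_47(691!) = 14 = 14.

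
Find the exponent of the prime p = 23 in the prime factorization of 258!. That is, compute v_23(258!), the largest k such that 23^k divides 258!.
v_23(258!) = 11

Legendre's formula: v_p(n!) = Σ_{k ≥ 1} ⌊n / p^k⌋. For p = 23, n = 258, the terms are:
  ⌊258/23^1⌋ = ⌊258/23⌋ = 11
(the next term ⌊258/23^2⌋ = 0, terminating the sum). Summing: v_23(258!) = 11 = 11.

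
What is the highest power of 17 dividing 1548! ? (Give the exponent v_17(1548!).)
v_17(1548!) = 96

Legendre's formula: v_p(n!) = Σ_{k ≥ 1} ⌊n / p^k⌋. For p = 17, n = 1548, the terms are:
  ⌊1548/17^1⌋ = ⌊1548/17⌋ = 91
  ⌊1548/17^2⌋ = ⌊1548/289⌋ = 5
(the next term ⌊1548/17^3⌋ = 0, terminating the sum). Summing: v_17(1548!) = 91 + 5 = 96.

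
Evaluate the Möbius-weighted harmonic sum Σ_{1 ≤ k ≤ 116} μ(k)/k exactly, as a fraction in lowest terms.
Σ μ(k)/k = -11695632086357284237991577642263648122717789/451572209148822968402074375593480892761066957

Values of μ(k) for 1 ≤ k ≤ 116: μ(1) = 1, μ(2) = -1, μ(3) = -1, μ(5) = -1, μ(6) = 1, μ(7) = -1, μ(10) = 1, μ(11) = -1, μ(13) = -1, μ(14) = 1, μ(15) = 1, μ(17) = -1, μ(19) = -1, μ(21) = 1, μ(22) = 1, μ(23) = -1, μ(26) = 1, μ(29) = -1, μ(30) = -1, μ(31) = -1, μ(33) = 1, μ(34) = 1, μ(35) = 1, μ(37) = -1, μ(38) = 1, μ(39) = 1, μ(41) = -1, μ(42) = -1, μ(43) = -1, μ(46) = 1, μ(47) = -1, μ(51) = 1, μ(53) = -1, μ(55) = 1, μ(57) = 1, μ(58) = 1, μ(59) = -1, μ(61) = -1, μ(62) = 1, μ(65) = 1, μ(66) = -1, μ(67) = -1, μ(69) = 1, μ(70) = -1, μ(71) = -1, μ(73) = -1, μ(74) = 1, μ(77) = 1, μ(78) = -1, μ(79) = -1, μ(82) = 1, μ(83) = -1, μ(85) = 1, μ(86) = 1, μ(87) = 1, μ(89) = -1, μ(91) = 1, μ(93) = 1, μ(94) = 1, μ(95) = 1, μ(97) = -1, μ(101) = -1, μ(102) = -1, μ(103) = -1, μ(105) = -1, μ(106) = 1, μ(107) = -1, μ(109) = -1, μ(110) = -1, μ(111) = 1, μ(113) = -1, μ(114) = -1, μ(115) = 1, with μ = 0 on non-squarefree integers. Summing μ(k)/k for k where μ(k) ≠ 0 gives -11695632086357284237991577642263648122717789/451572209148822968402074375593480892761066957 ≈ -0.0259. (PNT ⟺ this sum → 0 as n → ∞.)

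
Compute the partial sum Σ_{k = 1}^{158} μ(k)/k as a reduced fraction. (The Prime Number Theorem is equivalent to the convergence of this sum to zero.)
Σ μ(k)/k = 11043365287080119932070420984761831999214006413190917276901/1684531761605594992411227004188178295812265268947141782020470

Values of μ(k) for 1 ≤ k ≤ 158: μ(1) = 1, μ(2) = -1, μ(3) = -1, μ(5) = -1, μ(6) = 1, μ(7) = -1, μ(10) = 1, μ(11) = -1, μ(13) = -1, μ(14) = 1, μ(15) = 1, μ(17) = -1, μ(19) = -1, μ(21) = 1, μ(22) = 1, μ(23) = -1, μ(26) = 1, μ(29) = -1, μ(30) = -1, μ(31) = -1, μ(33) = 1, μ(34) = 1, μ(35) = 1, μ(37) = -1, μ(38) = 1, μ(39) = 1, μ(41) = -1, μ(42) = -1, μ(43) = -1, μ(46) = 1, μ(47) = -1, μ(51) = 1, μ(53) = -1, μ(55) = 1, μ(57) = 1, μ(58) = 1, μ(59) = -1, μ(61) = -1, μ(62) = 1, μ(65) = 1, μ(66) = -1, μ(67) = -1, μ(69) = 1, μ(70) = -1, μ(71) = -1, μ(73) = -1, μ(74) = 1, μ(77) = 1, μ(78) = -1, μ(79) = -1, μ(82) = 1, μ(83) = -1, μ(85) = 1, μ(86) = 1, μ(87) = 1, μ(89) = -1, μ(91) = 1, μ(93) = 1, μ(94) = 1, μ(95) = 1, μ(97) = -1, μ(101) = -1, μ(102) = -1, μ(103) = -1, μ(105) = -1, μ(106) = 1, μ(107) = -1, μ(109) = -1, μ(110) = -1, μ(111) = 1, μ(113) = -1, μ(114) = -1, μ(115) = 1, μ(118) = 1, μ(119) = 1, μ(122) = 1, μ(123) = 1, μ(127) = -1, μ(129) = 1, μ(130) = -1, μ(131) = -1, μ(133) = 1, μ(134) = 1, μ(137) = -1, μ(138) = -1, μ(139) = -1, μ(141) = 1, μ(142) = 1, μ(143) = 1, μ(145) = 1, μ(146) = 1, μ(149) = -1, μ(151) = -1, μ(154) = -1, μ(155) = 1, μ(157) = -1, μ(158) = 1, with μ = 0 on non-squarefree integers. Summing μ(k)/k for k where μ(k) ≠ 0 gives 11043365287080119932070420984761831999214006413190917276901/1684531761605594992411227004188178295812265268947141782020470 ≈ 0.0066. (PNT ⟺ this sum → 0 as n → ∞.)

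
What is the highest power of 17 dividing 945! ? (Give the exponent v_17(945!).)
v_17(945!) = 58

Legendre's formula: v_p(n!) = Σ_{k ≥ 1} ⌊n / p^k⌋. For p = 17, n = 945, the terms are:
  ⌊945/17^1⌋ = ⌊945/17⌋ = 55
  ⌊945/17^2⌋ = ⌊945/289⌋ = 3
(the next term ⌊945/17^3⌋ = 0, terminating the sum). Summing: v_17(945!) = 55 + 3 = 58.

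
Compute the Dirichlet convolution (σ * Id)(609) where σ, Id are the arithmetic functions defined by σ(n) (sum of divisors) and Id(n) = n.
(σ * Id)(609) = 6195

Divisors of 609: [1, 3, 7, 21, 29, 87, 203, 609]. For each d | 609:
  d = 1: σ(1) · Id(609/1) = 1 · 609 = 609
  d = 3: σ(3) · Id(609/3) = 4 · 203 = 812
  d = 7: σ(7) · Id(609/7) = 8 · 87 = 696
  d = 21: σ(21) · Id(609/21) = 32 · 29 = 928
  d = 29: σ(29) · Id(609/29) = 30 · 21 = 630
  d = 87: σ(87) · Id(609/87) = 120 · 7 = 840
  d = 203: σ(203) · Id(609/203) = 240 · 3 = 720
  d = 609: σ(609) · Id(609/609) = 960 · 1 = 960
Summing: (σ * Id)(609) = 609 + 812 + 696 + 928 + 630 + 840 + 720 + 960 = 6195.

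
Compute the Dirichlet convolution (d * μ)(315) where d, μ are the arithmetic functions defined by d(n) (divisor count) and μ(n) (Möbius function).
(d * μ)(315) = 1

Divisors of 315: [1, 3, 5, 7, 9, 15, 21, 35, 45, 63, 105, 315]. For each d | 315:
  d = 1: d(1) · μ(315/1) = 1 · 0 = 0
  d = 3: d(3) · μ(315/3) = 2 · -1 = -2
  d = 5: d(5) · μ(315/5) = 2 · 0 = 0
  d = 7: d(7) · μ(315/7) = 2 · 0 = 0
  d = 9: d(9) · μ(315/9) = 3 · 1 = 3
  d = 15: d(15) · μ(315/15) = 4 · 1 = 4
  d = 21: d(21) · μ(315/21) = 4 · 1 = 4
  d = 35: d(35) · μ(315/35) = 4 · 0 = 0
  d = 45: d(45) · μ(315/45) = 6 · -1 = -6
  d = 63: d(63) · μ(315/63) = 6 · -1 = -6
  d = 105: d(105) · μ(315/105) = 8 · -1 = -8
  d = 315: d(315) · μ(315/315) = 12 · 1 = 12
Summing: (d * μ)(315) = 0 + -2 + 0 + 0 + 3 + 4 + 4 + 0 + -6 + -6 + -8 + 12 = 1.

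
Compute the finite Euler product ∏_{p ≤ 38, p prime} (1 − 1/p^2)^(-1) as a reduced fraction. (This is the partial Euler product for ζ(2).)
∏ = 5974606913975783369/3652034743605657600

The primes p ≤ 38 are [2, 3, 5, 7, 11, 13, 17, 19, 23, 29, 31, 37]. For each prime, (1 − 1/p^2)^(-1) = p^2 / (p^2 − 1). The product is (1 − 1/2^2)^(-1), (1 − 1/3^2)^(-1), (1 − 1/5^2)^(-1), (1 − 1/7^2)^(-1), (1 − 1/11^2)^(-1), (1 − 1/13^2)^(-1), (1 − 1/17^2)^(-1), (1 − 1/19^2)^(-1), (1 − 1/23^2)^(-1), (1 − 1/29^2)^(-1), (1 − 1/31^2)^(-1), (1 − 1/37^2)^(-1) = ∏ p^2 / (p^2 − 1) = 5974606913975783369/3652034743605657600.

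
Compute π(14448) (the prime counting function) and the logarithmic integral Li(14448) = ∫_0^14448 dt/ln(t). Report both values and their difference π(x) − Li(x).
π(14448) = 1694;  Li(14448) ≈ 1719.11;  π(x) − Li(x) ≈ -25.11.

Direct count of primes ≤ 14448 gives π(14448) = 1694. Numerical evaluation of the logarithmic integral gives Li(14448) ≈ 1719.11. The difference π(x) − Li(x) ≈ -25.11 is typically negative for small/moderate x (Li(x) overestimates), though Littlewood's theorem shows this sign changes infinitely often.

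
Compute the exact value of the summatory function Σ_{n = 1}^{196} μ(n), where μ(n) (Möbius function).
Σ_{n ≤ 196} μ(n) = -6

Compute μ(n) for each 1 ≤ n ≤ 196: μ(1) = 1, μ(2) = -1, μ(3) = -1, μ(4) = 0, μ(5) = -1, μ(6) = 1, μ(7) = -1, μ(8) = 0, μ(9) = 0, μ(10) = 1, μ(11) = -1, μ(12) = 0, μ(13) = -1, μ(14) = 1, μ(15) = 1, μ(16) = 0, μ(17) = -1, μ(18) = 0, μ(19) = -1, μ(20) = 0, μ(21) = 1, μ(22) = 1, μ(23) = -1, μ(24) = 0, μ(25) = 0, μ(26) = 1, μ(27) = 0, μ(28) = 0, μ(29) = -1, μ(30) = -1, μ(31) = -1, μ(32) = 0, μ(33) = 1, μ(34) = 1, μ(35) = 1, μ(36) = 0, μ(37) = -1, μ(38) = 1, μ(39) = 1, μ(40) = 0, μ(41) = -1, μ(42) = -1, μ(43) = -1, μ(44) = 0, μ(45) = 0, μ(46) = 1, μ(47) = -1, μ(48) = 0, μ(49) = 0, μ(50) = 0, μ(51) = 1, μ(52) = 0, μ(53) = -1, μ(54) = 0, μ(55) = 1, μ(56) = 0, μ(57) = 1, μ(58) = 1, μ(59) = -1, μ(60) = 0, μ(61) = -1, μ(62) = 1, μ(63) = 0, μ(64) = 0, μ(65) = 1, μ(66) = -1, μ(67) = -1, μ(68) = 0, μ(69) = 1, μ(70) = -1, μ(71) = -1, μ(72) = 0, μ(73) = -1, μ(74) = 1, μ(75) = 0, μ(76) = 0, μ(77) = 1, μ(78) = -1, μ(79) = -1, μ(80) = 0, μ(81) = 0, μ(82) = 1, μ(83) = -1, μ(84) = 0, μ(85) = 1, μ(86) = 1, μ(87) = 1, μ(88) = 0, μ(89) = -1, μ(90) = 0, μ(91) = 1, μ(92) = 0, μ(93) = 1, μ(94) = 1, μ(95) = 1, μ(96) = 0, μ(97) = -1, μ(98) = 0, μ(99) = 0, μ(100) = 0, μ(101) = -1, μ(102) = -1, μ(103) = -1, μ(104) = 0, μ(105) = -1, μ(106) = 1, μ(107) = -1, μ(108) = 0, μ(109) = -1, μ(110) = -1, μ(111) = 1, μ(112) = 0, μ(113) = -1, μ(114) = -1, μ(115) = 1, μ(116) = 0, μ(117) = 0, μ(118) = 1, μ(119) = 1, μ(120) = 0, μ(121) = 0, μ(122) = 1, μ(123) = 1, μ(124) = 0, μ(125) = 0, μ(126) = 0, μ(127) = -1, μ(128) = 0, μ(129) = 1, μ(130) = -1, μ(131) = -1, μ(132) = 0, μ(133) = 1, μ(134) = 1, μ(135) = 0, μ(136) = 0, μ(137) = -1, μ(138) = -1, μ(139) = -1, μ(140) = 0, μ(141) = 1, μ(142) = 1, μ(143) = 1, μ(144) = 0, μ(145) = 1, μ(146) = 1, μ(147) = 0, μ(148) = 0, μ(149) = -1, μ(150) = 0, μ(151) = -1, μ(152) = 0, μ(153) = 0, μ(154) = -1, μ(155) = 1, μ(156) = 0, μ(157) = -1, μ(158) = 1, μ(159) = 1, μ(160) = 0, μ(161) = 1, μ(162) = 0, μ(163) = -1, μ(164) = 0, μ(165) = -1, μ(166) = 1, μ(167) = -1, μ(168) = 0, μ(169) = 0, μ(170) = -1, μ(171) = 0, μ(172) = 0, μ(173) = -1, μ(174) = -1, μ(175) = 0, μ(176) = 0, μ(177) = 1, μ(178) = 1, μ(179) = -1, μ(180) = 0, μ(181) = -1, μ(182) = -1, μ(183) = 1, μ(184) = 0, μ(185) = 1, μ(186) = -1, μ(187) = 1, μ(188) = 0, μ(189) = 0, μ(190) = -1, μ(191) = -1, μ(192) = 0, μ(193) = -1, μ(194) = 1, μ(195) = -1, μ(196) = 0. Summing all 196 values: -6. (Mertens function M(x) = Σ_{n ≤ x} μ(n); on average M(x) should be small (PNT ⟺ M(x) = o(x)).)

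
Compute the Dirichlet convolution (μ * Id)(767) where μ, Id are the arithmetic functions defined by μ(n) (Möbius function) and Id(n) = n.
(μ * Id)(767) = 696

Divisors of 767: [1, 13, 59, 767]. For each d | 767:
  d = 1: μ(1) · Id(767/1) = 1 · 767 = 767
  d = 13: μ(13) · Id(767/13) = -1 · 59 = -59
  d = 59: μ(59) · Id(767/59) = -1 · 13 = -13
  d = 767: μ(767) · Id(767/767) = 1 · 1 = 1
Summing: (μ * Id)(767) = 767 + -59 + -13 + 1 = 696.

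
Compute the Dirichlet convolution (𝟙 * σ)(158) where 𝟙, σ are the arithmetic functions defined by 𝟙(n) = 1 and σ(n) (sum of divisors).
(𝟙 * σ)(158) = 324

Divisors of 158: [1, 2, 79, 158]. For each d | 158:
  d = 1: 𝟙(1) · σ(158/1) = 1 · 240 = 240
  d = 2: 𝟙(2) · σ(158/2) = 1 · 80 = 80
  d = 79: 𝟙(79) · σ(158/79) = 1 · 3 = 3
  d = 158: 𝟙(158) · σ(158/158) = 1 · 1 = 1
Summing: (𝟙 * σ)(158) = 240 + 80 + 3 + 1 = 324.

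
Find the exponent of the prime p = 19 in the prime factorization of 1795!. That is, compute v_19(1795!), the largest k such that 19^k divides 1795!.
v_19(1795!) = 98

Legendre's formula: v_p(n!) = Σ_{k ≥ 1} ⌊n / p^k⌋. For p = 19, n = 1795, the terms are:
  ⌊1795/19^1⌋ = ⌊1795/19⌋ = 94
  ⌊1795/19^2⌋ = ⌊1795/361⌋ = 4
(the next term ⌊1795/19^3⌋ = 0, terminating the sum). Summing: v_19(1795!) = 94 + 4 = 98.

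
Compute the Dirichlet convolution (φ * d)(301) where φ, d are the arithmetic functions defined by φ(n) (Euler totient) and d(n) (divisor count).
(φ * d)(301) = 352

Divisors of 301: [1, 7, 43, 301]. For each d | 301:
  d = 1: φ(1) · d(301/1) = 1 · 4 = 4
  d = 7: φ(7) · d(301/7) = 6 · 2 = 12
  d = 43: φ(43) · d(301/43) = 42 · 2 = 84
  d = 301: φ(301) · d(301/301) = 252 · 1 = 252
Summing: (φ * d)(301) = 4 + 12 + 84 + 252 = 352.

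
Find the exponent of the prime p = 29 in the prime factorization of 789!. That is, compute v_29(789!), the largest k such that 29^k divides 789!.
v_29(789!) = 27

Legendre's formula: v_p(n!) = Σ_{k ≥ 1} ⌊n / p^k⌋. For p = 29, n = 789, the terms are:
  ⌊789/29^1⌋ = ⌊789/29⌋ = 27
(the next term ⌊789/29^2⌋ = 0, terminating the sum). Summing: v_29(789!) = 27 = 27.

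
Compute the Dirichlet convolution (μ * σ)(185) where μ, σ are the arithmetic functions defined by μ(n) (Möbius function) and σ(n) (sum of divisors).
(μ * σ)(185) = 185

Divisors of 185: [1, 5, 37, 185]. For each d | 185:
  d = 1: μ(1) · σ(185/1) = 1 · 228 = 228
  d = 5: μ(5) · σ(185/5) = -1 · 38 = -38
  d = 37: μ(37) · σ(185/37) = -1 · 6 = -6
  d = 185: μ(185) · σ(185/185) = 1 · 1 = 1
Summing: (μ * σ)(185) = 228 + -38 + -6 + 1 = 185.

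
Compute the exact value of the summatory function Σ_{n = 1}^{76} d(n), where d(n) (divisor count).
Σ_{n ≤ 76} d(n) = 344

Compute d(n) for each 1 ≤ n ≤ 76: d(1) = 1, d(2) = 2, d(3) = 2, d(4) = 3, d(5) = 2, d(6) = 4, d(7) = 2, d(8) = 4, d(9) = 3, d(10) = 4, d(11) = 2, d(12) = 6, d(13) = 2, d(14) = 4, d(15) = 4, d(16) = 5, d(17) = 2, d(18) = 6, d(19) = 2, d(20) = 6, d(21) = 4, d(22) = 4, d(23) = 2, d(24) = 8, d(25) = 3, d(26) = 4, d(27) = 4, d(28) = 6, d(29) = 2, d(30) = 8, d(31) = 2, d(32) = 6, d(33) = 4, d(34) = 4, d(35) = 4, d(36) = 9, d(37) = 2, d(38) = 4, d(39) = 4, d(40) = 8, d(41) = 2, d(42) = 8, d(43) = 2, d(44) = 6, d(45) = 6, d(46) = 4, d(47) = 2, d(48) = 10, d(49) = 3, d(50) = 6, d(51) = 4, d(52) = 6, d(53) = 2, d(54) = 8, d(55) = 4, d(56) = 8, d(57) = 4, d(58) = 4, d(59) = 2, d(60) = 12, d(61) = 2, d(62) = 4, d(63) = 6, d(64) = 7, d(65) = 4, d(66) = 8, d(67) = 2, d(68) = 6, d(69) = 4, d(70) = 8, d(71) = 2, d(72) = 12, d(73) = 2, d(74) = 4, d(75) = 6, d(76) = 6. Summing all 76 values: 344. (Dirichlet's divisor formula: Σ_{n ≤ x} d(n) = x ln(x) + (2γ − 1) x + O(√x). For x = 76, the asymptotic estimate is ≈ 340.87.)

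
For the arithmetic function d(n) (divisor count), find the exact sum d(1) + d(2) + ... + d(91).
Σ_{n ≤ 91} d(n) = 429

Compute d(n) for each 1 ≤ n ≤ 91: d(1) = 1, d(2) = 2, d(3) = 2, d(4) = 3, d(5) = 2, d(6) = 4, d(7) = 2, d(8) = 4, d(9) = 3, d(10) = 4, d(11) = 2, d(12) = 6, d(13) = 2, d(14) = 4, d(15) = 4, d(16) = 5, d(17) = 2, d(18) = 6, d(19) = 2, d(20) = 6, d(21) = 4, d(22) = 4, d(23) = 2, d(24) = 8, d(25) = 3, d(26) = 4, d(27) = 4, d(28) = 6, d(29) = 2, d(30) = 8, d(31) = 2, d(32) = 6, d(33) = 4, d(34) = 4, d(35) = 4, d(36) = 9, d(37) = 2, d(38) = 4, d(39) = 4, d(40) = 8, d(41) = 2, d(42) = 8, d(43) = 2, d(44) = 6, d(45) = 6, d(46) = 4, d(47) = 2, d(48) = 10, d(49) = 3, d(50) = 6, d(51) = 4, d(52) = 6, d(53) = 2, d(54) = 8, d(55) = 4, d(56) = 8, d(57) = 4, d(58) = 4, d(59) = 2, d(60) = 12, d(61) = 2, d(62) = 4, d(63) = 6, d(64) = 7, d(65) = 4, d(66) = 8, d(67) = 2, d(68) = 6, d(69) = 4, d(70) = 8, d(71) = 2, d(72) = 12, d(73) = 2, d(74) = 4, d(75) = 6, d(76) = 6, d(77) = 4, d(78) = 8, d(79) = 2, d(80) = 10, d(81) = 5, d(82) = 4, d(83) = 2, d(84) = 12, d(85) = 4, d(86) = 4, d(87) = 4, d(88) = 8, d(89) = 2, d(90) = 12, d(91) = 4. Summing all 91 values: 429. (Dirichlet's divisor formula: Σ_{n ≤ x} d(n) = x ln(x) + (2γ − 1) x + O(√x). For x = 91, the asymptotic estimate is ≈ 424.54.)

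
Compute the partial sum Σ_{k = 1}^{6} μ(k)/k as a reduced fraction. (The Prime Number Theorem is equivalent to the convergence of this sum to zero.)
Σ μ(k)/k = 2/15

Values of μ(k) for 1 ≤ k ≤ 6: μ(1) = 1, μ(2) = -1, μ(3) = -1, μ(5) = -1, μ(6) = 1, with μ = 0 on non-squarefree integers. Summing μ(k)/k for k where μ(k) ≠ 0 gives 2/15 ≈ 0.1333. (PNT ⟺ this sum → 0 as n → ∞.)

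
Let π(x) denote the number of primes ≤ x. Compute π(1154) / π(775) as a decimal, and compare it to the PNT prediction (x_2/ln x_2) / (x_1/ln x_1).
π(1154)/π(775) = 191/137 ≈ 1.3942;  PNT prediction ≈ 1.4050.

π(775) = 137 and π(1154) = 191, so π(1154)/π(775) ≈ 1.3942. The PNT-predicted ratio is (1154/ln(1154)) / (775/ln(775)) ≈ 1.4050. The two agree to within a few percent, as expected.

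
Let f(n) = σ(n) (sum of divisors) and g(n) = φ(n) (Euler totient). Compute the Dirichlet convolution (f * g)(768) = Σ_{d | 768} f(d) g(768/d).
(σ * φ)(768) = 13824

Divisors of 768: [1, 2, 3, 4, 6, 8, 12, 16, 24, 32, 48, 64, 96, 128, 192, 256, 384, 768]. For each d | 768:
  d = 1: σ(1) · φ(768/1) = 1 · 256 = 256
  d = 2: σ(2) · φ(768/2) = 3 · 128 = 384
  d = 3: σ(3) · φ(768/3) = 4 · 128 = 512
  d = 4: σ(4) · φ(768/4) = 7 · 64 = 448
  d = 6: σ(6) · φ(768/6) = 12 · 64 = 768
  d = 8: σ(8) · φ(768/8) = 15 · 32 = 480
  d = 12: σ(12) · φ(768/12) = 28 · 32 = 896
  d = 16: σ(16) · φ(768/16) = 31 · 16 = 496
  d = 24: σ(24) · φ(768/24) = 60 · 16 = 960
  d = 32: σ(32) · φ(768/32) = 63 · 8 = 504
  d = 48: σ(48) · φ(768/48) = 124 · 8 = 992
  d = 64: σ(64) · φ(768/64) = 127 · 4 = 508
  d = 96: σ(96) · φ(768/96) = 252 · 4 = 1008
  d = 128: σ(128) · φ(768/128) = 255 · 2 = 510
  d = 192: σ(192) · φ(768/192) = 508 · 2 = 1016
  d = 256: σ(256) · φ(768/256) = 511 · 2 = 1022
  d = 384: σ(384) · φ(768/384) = 1020 · 1 = 1020
  d = 768: σ(768) · φ(768/768) = 2044 · 1 = 2044
Summing: (σ * φ)(768) = 256 + 384 + 512 + 448 + 768 + 480 + 896 + 496 + 960 + 504 + 992 + 508 + 1008 + 510 + 1016 + 1022 + 1020 + 2044 = 13824.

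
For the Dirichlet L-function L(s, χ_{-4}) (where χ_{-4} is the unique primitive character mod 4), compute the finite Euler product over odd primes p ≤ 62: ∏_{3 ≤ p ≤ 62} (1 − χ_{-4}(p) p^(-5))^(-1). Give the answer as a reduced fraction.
∏ = 478212334295798677259125227573990358291095208018494528428976877948999059062284551009530475199/480056794509206891424767146601704797711651986953735424570384919662551238689346859653136384000

The odd primes p ≤ 62 are [3, 5, 7, 11, 13, 17, 19, 23, 29, 31, 37, 41, 43, 47, 53, 59, 61]. For each, χ(p) = 1 if p ≡ 1 mod 4, χ(p) = −1 if p ≡ 3 mod 4. Taking (1 − χ(p)/p^5)^(-1) = p^5/(p^5 − χ(p)): (1 − (-1)/3^5)^(-1) · (1 − (1)/5^5)^(-1) · (1 − (-1)/7^5)^(-1) · (1 − (-1)/11^5)^(-1) · (1 − (1)/13^5)^(-1) · (1 − (1)/17^5)^(-1) · (1 − (-1)/19^5)^(-1) · (1 − (-1)/23^5)^(-1) · (1 − (1)/29^5)^(-1) · (1 − (-1)/31^5)^(-1) · (1 − (1)/37^5)^(-1) · (1 − (1)/41^5)^(-1) · (1 − (-1)/43^5)^(-1) · (1 − (-1)/47^5)^(-1) · (1 − (1)/53^5)^(-1) · (1 − (-1)/59^5)^(-1) · (1 − (1)/61^5)^(-1) = 478212334295798677259125227573990358291095208018494528428976877948999059062284551009530475199/480056794509206891424767146601704797711651986953735424570384919662551238689346859653136384000.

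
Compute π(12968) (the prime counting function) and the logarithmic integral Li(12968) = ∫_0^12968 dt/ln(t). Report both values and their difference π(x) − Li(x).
π(12968) = 1544;  Li(12968) ≈ 1563.73;  π(x) − Li(x) ≈ -19.73.

Direct count of primes ≤ 12968 gives π(12968) = 1544. Numerical evaluation of the logarithmic integral gives Li(12968) ≈ 1563.73. The difference π(x) − Li(x) ≈ -19.73 is typically negative for small/moderate x (Li(x) overestimates), though Littlewood's theorem shows this sign changes infinitely often.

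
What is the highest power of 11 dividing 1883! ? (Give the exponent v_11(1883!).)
v_11(1883!) = 187

Legendre's formula: v_p(n!) = Σ_{k ≥ 1} ⌊n / p^k⌋. For p = 11, n = 1883, the terms are:
  ⌊1883/11^1⌋ = ⌊1883/11⌋ = 171
  ⌊1883/11^2⌋ = ⌊1883/121⌋ = 15
  ⌊1883/11^3⌋ = ⌊1883/1331⌋ = 1
(the next term ⌊1883/11^4⌋ = 0, terminating the sum). Summing: v_11(1883!) = 171 + 15 + 1 = 187.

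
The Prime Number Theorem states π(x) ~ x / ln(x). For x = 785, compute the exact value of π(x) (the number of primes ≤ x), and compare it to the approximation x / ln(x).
π(785) = 137;  x/ln(x) ≈ 117.77;  relative error ≈ 14.04%.

Directly count primes up to 785: π(785) = 137. The PNT approximation gives 785/ln(785) ≈ 785/6.66568 ≈ 117.77. Relative error (π(x) − x/ln(x)) / π(x) ≈ 14.04%; the approximation is known to undercount slightly (Li(x) is a better estimate).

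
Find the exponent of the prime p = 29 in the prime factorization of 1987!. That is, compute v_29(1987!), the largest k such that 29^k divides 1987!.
v_29(1987!) = 70

Legendre's formula: v_p(n!) = Σ_{k ≥ 1} ⌊n / p^k⌋. For p = 29, n = 1987, the terms are:
  ⌊1987/29^1⌋ = ⌊1987/29⌋ = 68
  ⌊1987/29^2⌋ = ⌊1987/841⌋ = 2
(the next term ⌊1987/29^3⌋ = 0, terminating the sum). Summing: v_29(1987!) = 68 + 2 = 70.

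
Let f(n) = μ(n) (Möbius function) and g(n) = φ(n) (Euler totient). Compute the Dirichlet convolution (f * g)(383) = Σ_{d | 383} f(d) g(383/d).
(μ * φ)(383) = 381

Divisors of 383: [1, 383]. For each d | 383:
  d = 1: μ(1) · φ(383/1) = 1 · 382 = 382
  d = 383: μ(383) · φ(383/383) = -1 · 1 = -1
Summing: (μ * φ)(383) = 382 + -1 = 381.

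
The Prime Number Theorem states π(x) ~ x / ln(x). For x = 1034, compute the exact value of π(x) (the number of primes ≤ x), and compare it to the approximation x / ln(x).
π(1034) = 174;  x/ln(x) ≈ 148.97;  relative error ≈ 14.39%.

Directly count primes up to 1034: π(1034) = 174. The PNT approximation gives 1034/ln(1034) ≈ 1034/6.94119 ≈ 148.97. Relative error (π(x) − x/ln(x)) / π(x) ≈ 14.39%; the approximation is known to undercount slightly (Li(x) is a better estimate).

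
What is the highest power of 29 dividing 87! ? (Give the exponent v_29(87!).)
v_29(87!) = 3

Legendre's formula: v_p(n!) = Σ_{k ≥ 1} ⌊n / p^k⌋. For p = 29, n = 87, the terms are:
  ⌊87/29^1⌋ = ⌊87/29⌋ = 3
(the next term ⌊87/29^2⌋ = 0, terminating the sum). Summing: v_29(87!) = 3 = 3.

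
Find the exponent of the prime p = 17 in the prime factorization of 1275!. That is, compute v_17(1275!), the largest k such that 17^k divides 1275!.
v_17(1275!) = 79

Legendre's formula: v_p(n!) = Σ_{k ≥ 1} ⌊n / p^k⌋. For p = 17, n = 1275, the terms are:
  ⌊1275/17^1⌋ = ⌊1275/17⌋ = 75
  ⌊1275/17^2⌋ = ⌊1275/289⌋ = 4
(the next term ⌊1275/17^3⌋ = 0, terminating the sum). Summing: v_17(1275!) = 75 + 4 = 79.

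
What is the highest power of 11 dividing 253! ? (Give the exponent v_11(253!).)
v_11(253!) = 25

Legendre's formula: v_p(n!) = Σ_{k ≥ 1} ⌊n / p^k⌋. For p = 11, n = 253, the terms are:
  ⌊253/11^1⌋ = ⌊253/11⌋ = 23
  ⌊253/11^2⌋ = ⌊253/121⌋ = 2
(the next term ⌊253/11^3⌋ = 0, terminating the sum). Summing: v_11(253!) = 23 + 2 = 25.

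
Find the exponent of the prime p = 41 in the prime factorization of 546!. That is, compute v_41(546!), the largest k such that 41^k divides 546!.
v_41(546!) = 13

Legendre's formula: v_p(n!) = Σ_{k ≥ 1} ⌊n / p^k⌋. For p = 41, n = 546, the terms are:
  ⌊546/41^1⌋ = ⌊546/41⌋ = 13
(the next term ⌊546/41^2⌋ = 0, terminating the sum). Summing: v_41(546!) = 13 = 13.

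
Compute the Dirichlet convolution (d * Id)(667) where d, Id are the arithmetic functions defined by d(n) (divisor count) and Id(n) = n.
(d * Id)(667) = 775

Divisors of 667: [1, 23, 29, 667]. For each d | 667:
  d = 1: d(1) · Id(667/1) = 1 · 667 = 667
  d = 23: d(23) · Id(667/23) = 2 · 29 = 58
  d = 29: d(29) · Id(667/29) = 2 · 23 = 46
  d = 667: d(667) · Id(667/667) = 4 · 1 = 4
Summing: (d * Id)(667) = 667 + 58 + 46 + 4 = 775.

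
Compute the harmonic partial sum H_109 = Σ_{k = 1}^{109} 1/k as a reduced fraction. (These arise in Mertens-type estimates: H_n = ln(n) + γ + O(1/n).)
H_109 = 8921300974621008344560891131674592385138744074343/1691837260754386654006214227002266112914383247040

Direct summation: H_109 = 1 + 1/2 + ... + 1/109. The least common denominator is lcm(1, ..., 109) = 8459186303771933270031071135011330564571916235200; over this denominator the numerator is 8459186303771933270031071135011330564571916235200 + 4229593151885966635015535567505665282285958117600 + 2819728767923977756677023711670443521523972078400 + 2114796575942983317507767783752832641142979058800 + 1691837260754386654006214227002266112914383247040 + 1409864383961988878338511855835221760761986039200 + 1208455186253133324290153019287332937795988033600 + 1057398287971491658753883891876416320571489529400 + 939909589307992585559007903890147840507990692800 + 845918630377193327003107113501133056457191623520 + 769016936706539388184642830455575505870174203200 + 704932191980994439169255927917610880380993019600 + 650706638751687174617774702693179274197839710400 + 604227593126566662145076509643666468897994016800 + 563945753584795551335404742334088704304794415680 + 528699143985745829376941945938208160285744764700 + 497599194339525486472415949118313562621877425600 + 469954794653996292779503951945073920253995346400 + 445220331777470172106898480790070029714311380800 + 422959315188596663501553556750566528228595811760 + 402818395417711108096717673095777645931996011200 + 384508468353269694092321415227787752935087101600 + 367790708859649272610046571087449154981387662400 + 352466095990497219584627963958805440190496509800 + 338367452150877330801242845400453222582876649408 + 325353319375843587308887351346589637098919855200 + 313303196435997528519669301296715946835996897600 + 302113796563283331072538254821833234448997008400 + 291696079440411492070036935690045881536962628800 + 281972876792397775667702371167044352152397207840 + 272876977541030105484873262419720340792642459200 + 264349571992872914688470972969104080142872382350 + 256338978902179796061547610151858501956724734400 + 248799597169762743236207974559156781310938712800 + 241691037250626664858030603857466587559197606720 + 234977397326998146389751975972536960126997673200 + 228626656858700899190028949594900826069511249600 + 222610165888735086053449240395035014857155690400 + 216902212917229058205924900897726424732613236800 + 211479657594298331750776778375283264114297905880 + 206321617165169104147099295975886111331022347200 + 201409197708855554048358836547888822965998005600 + 196725262878417052791420258953751873594695726400 + 192254234176634847046160707613893876467543550800 + 187981917861598517111801580778029568101598138560 + 183895354429824636305023285543724577490693831200 + 179982687314296452553852577340666607756849281600 + 176233047995248609792313981979402720095248254900 + 172636455179019046327164717041047562542284004800 + 169183726075438665400621422700226611291438324704 + 165866398113175162157471983039437854207292475200 + 162676659687921793654443675673294818549459927600 + 159607288750413835283605115754930765369281438400 + 156651598217998764259834650648357973417998448800 + 153803387341307877636928566091115101174034840640 + 151056898281641665536269127410916617224498504200 + 148406777259156724035632826930023343238103793600 + 145848039720205746035018467845022940768481314400 + 143376039046981919831035103983242890924947732800 + 140986438396198887833851185583522176076198603920 + 138675185307736610984115920246087386304457643200 + 136438488770515052742436631209860170396321229600 + 134272798472570369365572557698592548643998670400 + 132174785996436457344235486484552040071436191175 + 130141327750337434923554940538635854839567942080 + 128169489451089898030773805075929250978362367200 + 126256511996596018955687628880766127829431585600 + 124399798584881371618103987279578390655469356400 + 122596902953216424203348857029149718327129220800 + 120845518625313332429015301928733293779598803360 + 119143469067210327746916494859314514993970651200 + 117488698663499073194875987986268480063498836600 + 115879264435231962603165358013853843350300222400 + 114313328429350449595014474797450413034755624800 + 112789150716959110267080948466817740860958883136 + 111305082944367543026724620197517507428577845200 + 109859562386648484026377547207939357981453457600 + 108451106458614529102962450448863212366306618400 + 107078307642682699620646470063434564108505268800 + 105739828797149165875388389187641632057148952940 + 104434398811999176173223100432238648945332299200 + 103160808582584552073549647987943055665511173600 + 101917907274360641807603266686883500777974894400 + 100704598854427777024179418273944411482999002800 + 99519838867905097294483189823662712524375485120 + 98362631439208526395710129476875936797347863200 + 97232026480137164023345645230015293845654209600 + 96127117088317423523080353806946938233771775400 + 95047037121032958090236754325970006343504676800 + 93990958930799258555900790389014784050799069280 + 92958091250241024945396386099025610599691387200 + 91947677214912318152511642771862288745346915600 + 90958992513676701828291087473240113597547486400 + 89991343657148226276926288670333303878424640800 + 89044066355494034421379696158014005942862276160 + 88116523997624304896156990989701360047624127450 + 87208106224452920309598671494962170768782641600 + 86318227589509523163582358520523781271142002400 + 85446326300726598687182536717286167318908244800 + 84591863037719332700310711350113305645719162352 + 83754319839326071980505654802092381827444715200 + 82933199056587581078735991519718927103646237600 + 82128022366717798738165739174867287034678798400 + 81338329843960896827221837836647409274729963800 + 80563679083542221619343534619155529186399202240 + 79803644375206917641802557877465382684640719200 + 79057815923102180093748328364591874435251553600 + 78325799108999382129917325324178986708999224400 + 77607213796072782293863037935883766647448772800 = 44606504873105041722804455658372961925693720371715, so H_109 = 44606504873105041722804455658372961925693720371715/8459186303771933270031071135011330564571916235200; reducing by gcd(44606504873105041722804455658372961925693720371715, 8459186303771933270031071135011330564571916235200) = 5 gives 8921300974621008344560891131674592385138744074343/1691837260754386654006214227002266112914383247040 ≈ 5.27314. (The PNT-adjacent estimate ln(109) + γ ≈ 5.26856 matches within O(1/n).)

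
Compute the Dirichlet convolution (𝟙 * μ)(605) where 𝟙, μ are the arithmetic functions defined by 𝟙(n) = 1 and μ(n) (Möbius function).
(𝟙 * μ)(605) = 0

Divisors of 605: [1, 5, 11, 55, 121, 605]. For each d | 605:
  d = 1: 𝟙(1) · μ(605/1) = 1 · 0 = 0
  d = 5: 𝟙(5) · μ(605/5) = 1 · 0 = 0
  d = 11: 𝟙(11) · μ(605/11) = 1 · 1 = 1
  d = 55: 𝟙(55) · μ(605/55) = 1 · -1 = -1
  d = 121: 𝟙(121) · μ(605/121) = 1 · -1 = -1
  d = 605: 𝟙(605) · μ(605/605) = 1 · 1 = 1
Summing: (𝟙 * μ)(605) = 0 + 0 + 1 + -1 + -1 + 1 = 0.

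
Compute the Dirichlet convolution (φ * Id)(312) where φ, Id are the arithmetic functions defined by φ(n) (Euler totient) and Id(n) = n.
(φ * Id)(312) = 2500

Divisors of 312: [1, 2, 3, 4, 6, 8, 12, 13, 24, 26, 39, 52, 78, 104, 156, 312]. For each d | 312:
  d = 1: φ(1) · Id(312/1) = 1 · 312 = 312
  d = 2: φ(2) · Id(312/2) = 1 · 156 = 156
  d = 3: φ(3) · Id(312/3) = 2 · 104 = 208
  d = 4: φ(4) · Id(312/4) = 2 · 78 = 156
  d = 6: φ(6) · Id(312/6) = 2 · 52 = 104
  d = 8: φ(8) · Id(312/8) = 4 · 39 = 156
  d = 12: φ(12) · Id(312/12) = 4 · 26 = 104
  d = 13: φ(13) · Id(312/13) = 12 · 24 = 288
  d = 24: φ(24) · Id(312/24) = 8 · 13 = 104
  d = 26: φ(26) · Id(312/26) = 12 · 12 = 144
  d = 39: φ(39) · Id(312/39) = 24 · 8 = 192
  d = 52: φ(52) · Id(312/52) = 24 · 6 = 144
  d = 78: φ(78) · Id(312/78) = 24 · 4 = 96
  d = 104: φ(104) · Id(312/104) = 48 · 3 = 144
  d = 156: φ(156) · Id(312/156) = 48 · 2 = 96
  d = 312: φ(312) · Id(312/312) = 96 · 1 = 96
Summing: (φ * Id)(312) = 312 + 156 + 208 + 156 + 104 + 156 + 104 + 288 + 104 + 144 + 192 + 144 + 96 + 144 + 96 + 96 = 2500.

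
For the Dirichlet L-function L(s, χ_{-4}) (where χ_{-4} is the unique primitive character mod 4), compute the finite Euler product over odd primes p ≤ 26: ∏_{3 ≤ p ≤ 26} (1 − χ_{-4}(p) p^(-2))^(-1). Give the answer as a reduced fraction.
∏ = 7900068038863/8628726988800

The odd primes p ≤ 26 are [3, 5, 7, 11, 13, 17, 19, 23]. For each, χ(p) = 1 if p ≡ 1 mod 4, χ(p) = −1 if p ≡ 3 mod 4. Taking (1 − χ(p)/p^2)^(-1) = p^2/(p^2 − χ(p)): (1 − (-1)/3^2)^(-1) · (1 − (1)/5^2)^(-1) · (1 − (-1)/7^2)^(-1) · (1 − (-1)/11^2)^(-1) · (1 − (1)/13^2)^(-1) · (1 − (1)/17^2)^(-1) · (1 − (-1)/19^2)^(-1) · (1 − (-1)/23^2)^(-1) = 7900068038863/8628726988800.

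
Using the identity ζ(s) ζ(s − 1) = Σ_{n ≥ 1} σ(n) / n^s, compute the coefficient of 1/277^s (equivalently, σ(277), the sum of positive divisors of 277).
σ(277) = 278

In the product (Σ m^0/m^s)(Σ k / k^s) = Σ (Σ_{d | n} d) / n^s, the coefficient of 1/n^s is σ(n) = Σ_{d | n} d. For n = 277, divisors are [1, 277]; summing: σ(277) = 278.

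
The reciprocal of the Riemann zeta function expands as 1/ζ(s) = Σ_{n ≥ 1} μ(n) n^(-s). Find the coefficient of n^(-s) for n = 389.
μ(389) = -1

Factor n = 389 = 389. μ(n) = 0 if any exponent ≥ 2 (not squarefree); otherwise μ(n) = (−1)^{ω(n)} where ω(n) is the number of distinct prime factors. Applying: μ(389) = -1.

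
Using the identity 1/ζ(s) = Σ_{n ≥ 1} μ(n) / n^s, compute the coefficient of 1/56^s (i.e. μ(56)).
μ(56) = 0

Factor n = 56 = 2^3 · 7. μ(n) = 0 if any exponent ≥ 2 (not squarefree); otherwise μ(n) = (−1)^{ω(n)} where ω(n) is the number of distinct prime factors. Applying: μ(56) = 0.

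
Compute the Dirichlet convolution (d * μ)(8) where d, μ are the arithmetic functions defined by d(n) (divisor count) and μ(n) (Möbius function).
(d * μ)(8) = 1

Divisors of 8: [1, 2, 4, 8]. For each d | 8:
  d = 1: d(1) · μ(8/1) = 1 · 0 = 0
  d = 2: d(2) · μ(8/2) = 2 · 0 = 0
  d = 4: d(4) · μ(8/4) = 3 · -1 = -3
  d = 8: d(8) · μ(8/8) = 4 · 1 = 4
Summing: (d * μ)(8) = 0 + 0 + -3 + 4 = 1.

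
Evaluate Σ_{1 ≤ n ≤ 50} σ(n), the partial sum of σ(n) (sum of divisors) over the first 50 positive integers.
Σ_{n ≤ 50} σ(n) = 2080

Compute σ(n) for each 1 ≤ n ≤ 50: σ(1) = 1, σ(2) = 3, σ(3) = 4, σ(4) = 7, σ(5) = 6, σ(6) = 12, σ(7) = 8, σ(8) = 15, σ(9) = 13, σ(10) = 18, σ(11) = 12, σ(12) = 28, σ(13) = 14, σ(14) = 24, σ(15) = 24, σ(16) = 31, σ(17) = 18, σ(18) = 39, σ(19) = 20, σ(20) = 42, σ(21) = 32, σ(22) = 36, σ(23) = 24, σ(24) = 60, σ(25) = 31, σ(26) = 42, σ(27) = 40, σ(28) = 56, σ(29) = 30, σ(30) = 72, σ(31) = 32, σ(32) = 63, σ(33) = 48, σ(34) = 54, σ(35) = 48, σ(36) = 91, σ(37) = 38, σ(38) = 60, σ(39) = 56, σ(40) = 90, σ(41) = 42, σ(42) = 96, σ(43) = 44, σ(44) = 84, σ(45) = 78, σ(46) = 72, σ(47) = 48, σ(48) = 124, σ(49) = 57, σ(50) = 93. Summing all 50 values: 2080. (Average order: Σ_{n ≤ x} σ(n) ~ (π²/12) x². For x = 50, (π²/12)·50² ≈ 2056.17.)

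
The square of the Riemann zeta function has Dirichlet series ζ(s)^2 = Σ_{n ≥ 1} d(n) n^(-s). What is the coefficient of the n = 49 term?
d(49) = 3

ζ(s)^2 = (Σ 1/m^s)(Σ 1/k^s). The coefficient of 1/n^s in the product is the number of ordered pairs (m, k) with mk = n, which equals d(n). For n = 49, divisors are [1, 7, 49], so d(49) = 3.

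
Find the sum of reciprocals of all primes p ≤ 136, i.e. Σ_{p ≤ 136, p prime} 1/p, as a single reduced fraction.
Σ 1/p = 980956909242278731029785409368357903506317057050081/525896479052627740771371797072411912900610967452630

π(136) = 32, so the primes ≤ 136 are [2, 3, 5, 7, 11, 13, 17, 19, 23, 29, 31, 37, 41, 43, 47, 53, 59, 61, 67, 71, 73, 79, 83, 89, 97, 101, 103, 107, 109, 113, 127, 131]. Summing 1/p over these primes: 980956909242278731029785409368357903506317057050081/525896479052627740771371797072411912900610967452630 ≈ 1.8653. Mertens estimate ln ln(136) + 0.2615 ≈ 1.8533.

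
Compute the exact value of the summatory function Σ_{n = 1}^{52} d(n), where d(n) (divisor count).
Σ_{n ≤ 52} d(n) = 217

Compute d(n) for each 1 ≤ n ≤ 52: d(1) = 1, d(2) = 2, d(3) = 2, d(4) = 3, d(5) = 2, d(6) = 4, d(7) = 2, d(8) = 4, d(9) = 3, d(10) = 4, d(11) = 2, d(12) = 6, d(13) = 2, d(14) = 4, d(15) = 4, d(16) = 5, d(17) = 2, d(18) = 6, d(19) = 2, d(20) = 6, d(21) = 4, d(22) = 4, d(23) = 2, d(24) = 8, d(25) = 3, d(26) = 4, d(27) = 4, d(28) = 6, d(29) = 2, d(30) = 8, d(31) = 2, d(32) = 6, d(33) = 4, d(34) = 4, d(35) = 4, d(36) = 9, d(37) = 2, d(38) = 4, d(39) = 4, d(40) = 8, d(41) = 2, d(42) = 8, d(43) = 2, d(44) = 6, d(45) = 6, d(46) = 4, d(47) = 2, d(48) = 10, d(49) = 3, d(50) = 6, d(51) = 4, d(52) = 6. Summing all 52 values: 217. (Dirichlet's divisor formula: Σ_{n ≤ x} d(n) = x ln(x) + (2γ − 1) x + O(√x). For x = 52, the asymptotic estimate is ≈ 213.50.)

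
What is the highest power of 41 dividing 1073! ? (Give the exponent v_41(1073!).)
v_41(1073!) = 26

Legendre's formula: v_p(n!) = Σ_{k ≥ 1} ⌊n / p^k⌋. For p = 41, n = 1073, the terms are:
  ⌊1073/41^1⌋ = ⌊1073/41⌋ = 26
(the next term ⌊1073/41^2⌋ = 0, terminating the sum). Summing: v_41(1073!) = 26 = 26.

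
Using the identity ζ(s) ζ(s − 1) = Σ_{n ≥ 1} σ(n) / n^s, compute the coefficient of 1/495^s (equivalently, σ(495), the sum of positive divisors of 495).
σ(495) = 936

In the product (Σ m^0/m^s)(Σ k / k^s) = Σ (Σ_{d | n} d) / n^s, the coefficient of 1/n^s is σ(n) = Σ_{d | n} d. For n = 495, divisors are [1, 3, 5, 9, 11, 15, 33, 45, 55, 99, 165, 495]; summing: σ(495) = 936.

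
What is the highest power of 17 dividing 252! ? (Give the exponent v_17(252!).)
v_17(252!) = 14

Legendre's formula: v_p(n!) = Σ_{k ≥ 1} ⌊n / p^k⌋. For p = 17, n = 252, the terms are:
  ⌊252/17^1⌋ = ⌊252/17⌋ = 14
(the next term ⌊252/17^2⌋ = 0, terminating the sum). Summing: v_17(252!) = 14 = 14.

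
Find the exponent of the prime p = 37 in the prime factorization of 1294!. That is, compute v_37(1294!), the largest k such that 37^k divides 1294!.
v_37(1294!) = 34

Legendre's formula: v_p(n!) = Σ_{k ≥ 1} ⌊n / p^k⌋. For p = 37, n = 1294, the terms are:
  ⌊1294/37^1⌋ = ⌊1294/37⌋ = 34
(the next term ⌊1294/37^2⌋ = 0, terminating the sum). Summing: v_37(1294!) = 34 = 34.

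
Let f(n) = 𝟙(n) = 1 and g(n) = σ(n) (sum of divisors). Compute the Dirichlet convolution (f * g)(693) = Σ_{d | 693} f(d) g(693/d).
(𝟙 * σ)(693) = 2106

Divisors of 693: [1, 3, 7, 9, 11, 21, 33, 63, 77, 99, 231, 693]. For each d | 693:
  d = 1: 𝟙(1) · σ(693/1) = 1 · 1248 = 1248
  d = 3: 𝟙(3) · σ(693/3) = 1 · 384 = 384
  d = 7: 𝟙(7) · σ(693/7) = 1 · 156 = 156
  d = 9: 𝟙(9) · σ(693/9) = 1 · 96 = 96
  d = 11: 𝟙(11) · σ(693/11) = 1 · 104 = 104
  d = 21: 𝟙(21) · σ(693/21) = 1 · 48 = 48
  d = 33: 𝟙(33) · σ(693/33) = 1 · 32 = 32
  d = 63: 𝟙(63) · σ(693/63) = 1 · 12 = 12
  d = 77: 𝟙(77) · σ(693/77) = 1 · 13 = 13
  d = 99: 𝟙(99) · σ(693/99) = 1 · 8 = 8
  d = 231: 𝟙(231) · σ(693/231) = 1 · 4 = 4
  d = 693: 𝟙(693) · σ(693/693) = 1 · 1 = 1
Summing: (𝟙 * σ)(693) = 1248 + 384 + 156 + 96 + 104 + 48 + 32 + 12 + 13 + 8 + 4 + 1 = 2106.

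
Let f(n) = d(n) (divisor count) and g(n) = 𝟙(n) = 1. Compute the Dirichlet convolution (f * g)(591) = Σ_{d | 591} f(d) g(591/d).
(d * 𝟙)(591) = 9

Divisors of 591: [1, 3, 197, 591]. For each d | 591:
  d = 1: d(1) · 𝟙(591/1) = 1 · 1 = 1
  d = 3: d(3) · 𝟙(591/3) = 2 · 1 = 2
  d = 197: d(197) · 𝟙(591/197) = 2 · 1 = 2
  d = 591: d(591) · 𝟙(591/591) = 4 · 1 = 4
Summing: (d * 𝟙)(591) = 1 + 2 + 2 + 4 = 9.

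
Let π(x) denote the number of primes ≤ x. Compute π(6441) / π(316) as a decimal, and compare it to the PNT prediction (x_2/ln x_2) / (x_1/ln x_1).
π(6441)/π(316) = 836/65 ≈ 12.8615;  PNT prediction ≈ 13.3766.

π(316) = 65 and π(6441) = 836, so π(6441)/π(316) ≈ 12.8615. The PNT-predicted ratio is (6441/ln(6441)) / (316/ln(316)) ≈ 13.3766. The two agree to within a few percent, as expected.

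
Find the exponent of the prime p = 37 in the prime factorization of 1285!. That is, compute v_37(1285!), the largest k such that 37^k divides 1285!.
v_37(1285!) = 34

Legendre's formula: v_p(n!) = Σ_{k ≥ 1} ⌊n / p^k⌋. For p = 37, n = 1285, the terms are:
  ⌊1285/37^1⌋ = ⌊1285/37⌋ = 34
(the next term ⌊1285/37^2⌋ = 0, terminating the sum). Summing: v_37(1285!) = 34 = 34.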